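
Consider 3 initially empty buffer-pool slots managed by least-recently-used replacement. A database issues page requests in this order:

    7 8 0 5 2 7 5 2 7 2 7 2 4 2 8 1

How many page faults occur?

7 -> fault, frames {7}
8 -> fault, frames {7,8}
0 -> fault, frames {7,8,0}
5 -> fault, evict 7, frames {8,0,5}
2 -> fault, evict 8, frames {0,5,2}
7 -> fault, evict 0, frames {5,2,7}
5 -> hit
2 -> hit
7 -> hit
2 -> hit
7 -> hit
2 -> hit
4 -> fault, evict 5, frames {7,2,4}
2 -> hit
8 -> fault, evict 7, frames {4,2,8}
1 -> fault, evict 4, frames {2,8,1}
Page faults: 9.

9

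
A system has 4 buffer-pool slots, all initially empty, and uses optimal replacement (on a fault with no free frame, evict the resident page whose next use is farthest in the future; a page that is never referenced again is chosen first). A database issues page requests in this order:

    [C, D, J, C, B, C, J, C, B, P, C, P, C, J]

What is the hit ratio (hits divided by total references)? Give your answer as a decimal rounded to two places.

C → fault, frames {C}
D → fault, frames {C,D}
J → fault, frames {C,D,J}
C → hit
B → fault, frames {C,D,J,B}
C → hit
J → hit
C → hit
B → hit
P → fault, evict B, frames {C,D,J,P}
C → hit
P → hit
C → hit
J → hit
Hits: 9 of 14 references → 9/14 = 0.6429.

0.64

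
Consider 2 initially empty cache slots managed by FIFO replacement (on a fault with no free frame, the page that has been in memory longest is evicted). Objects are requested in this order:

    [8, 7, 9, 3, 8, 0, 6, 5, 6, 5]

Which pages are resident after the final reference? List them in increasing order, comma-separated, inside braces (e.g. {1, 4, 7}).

8: fault, frames (8)
7: fault, frames (8 7)
9: fault, evict 8, frames (7 9)
3: fault, evict 7, frames (9 3)
8: fault, evict 9, frames (3 8)
0: fault, evict 3, frames (8 0)
6: fault, evict 8, frames (0 6)
5: fault, evict 0, frames (6 5)
6: hit
5: hit

{5, 6}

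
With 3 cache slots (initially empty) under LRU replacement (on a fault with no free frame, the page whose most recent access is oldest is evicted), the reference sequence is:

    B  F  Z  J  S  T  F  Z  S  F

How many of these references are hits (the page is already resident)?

1

B: miss, frames (B)
F: miss, frames (B F)
Z: miss, frames (B F Z)
J: miss, evict B, frames (F Z J)
S: miss, evict F, frames (Z J S)
T: miss, evict Z, frames (J S T)
F: miss, evict J, frames (S T F)
Z: miss, evict S, frames (T F Z)
S: miss, evict T, frames (F Z S)
F: hit
Hits: 1.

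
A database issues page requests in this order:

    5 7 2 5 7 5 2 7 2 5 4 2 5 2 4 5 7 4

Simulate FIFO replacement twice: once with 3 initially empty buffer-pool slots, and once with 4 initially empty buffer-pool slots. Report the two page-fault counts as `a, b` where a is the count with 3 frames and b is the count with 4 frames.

3 frames: F F F . . . . . . . F . F . . . F . → 6 faults.
4 frames: F F F . . . . . . . F . . . . . . . → 4 faults.
4 < 6: adding a frame reduced faults, as is typical.

6, 4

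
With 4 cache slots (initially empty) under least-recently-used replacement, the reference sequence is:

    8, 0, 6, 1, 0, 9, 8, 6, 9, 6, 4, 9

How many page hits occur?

4

8 -> miss, frames {8}
0 -> miss, frames {8,0}
6 -> miss, frames {8,0,6}
1 -> miss, frames {8,0,6,1}
0 -> hit
9 -> miss, evict 8, frames {6,1,0,9}
8 -> miss, evict 6, frames {1,0,9,8}
6 -> miss, evict 1, frames {0,9,8,6}
9 -> hit
6 -> hit
4 -> miss, evict 0, frames {8,9,6,4}
9 -> hit
Hits: 4.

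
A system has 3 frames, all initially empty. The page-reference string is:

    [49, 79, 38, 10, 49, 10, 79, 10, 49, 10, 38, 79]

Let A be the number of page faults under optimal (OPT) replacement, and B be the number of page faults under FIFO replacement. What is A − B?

Under OPT: F F F F . . . . . . F . → 5 faults.
Under FIFO: F F F F F . F . . . F . → 7 faults.
A − B = 5 − 7 = -2.

-2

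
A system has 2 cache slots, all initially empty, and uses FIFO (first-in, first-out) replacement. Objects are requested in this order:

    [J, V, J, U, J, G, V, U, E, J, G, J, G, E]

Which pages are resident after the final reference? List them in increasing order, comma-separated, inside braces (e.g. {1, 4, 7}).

J: fault, frames {J}
V: fault, frames {J,V}
J: hit
U: fault, evict J, frames {V,U}
J: fault, evict V, frames {U,J}
G: fault, evict U, frames {J,G}
V: fault, evict J, frames {G,V}
U: fault, evict G, frames {V,U}
E: fault, evict V, frames {U,E}
J: fault, evict U, frames {E,J}
G: fault, evict E, frames {J,G}
J: hit
G: hit
E: fault, evict J, frames {G,E}

{E, G}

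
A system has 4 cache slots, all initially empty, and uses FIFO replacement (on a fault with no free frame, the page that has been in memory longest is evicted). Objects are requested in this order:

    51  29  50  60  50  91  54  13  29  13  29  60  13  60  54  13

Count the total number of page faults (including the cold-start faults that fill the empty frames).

9

51 -> fault, frames (51)
29 -> fault, frames (51 29)
50 -> fault, frames (51 29 50)
60 -> fault, frames (51 29 50 60)
50 -> hit
91 -> fault, evict 51, frames (29 50 60 91)
54 -> fault, evict 29, frames (50 60 91 54)
13 -> fault, evict 50, frames (60 91 54 13)
29 -> fault, evict 60, frames (91 54 13 29)
13 -> hit
29 -> hit
60 -> fault, evict 91, frames (54 13 29 60)
13 -> hit
60 -> hit
54 -> hit
13 -> hit
Page faults: 9.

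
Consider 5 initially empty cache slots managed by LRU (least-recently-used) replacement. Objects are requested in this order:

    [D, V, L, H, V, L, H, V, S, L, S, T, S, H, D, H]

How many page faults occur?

7

D: miss, frames (D)
V: miss, frames (D V)
L: miss, frames (D V L)
H: miss, frames (D V L H)
V: hit
L: hit
H: hit
V: hit
S: miss, frames (D L H V S)
L: hit
S: hit
T: miss, evict D, frames (H V L S T)
S: hit
H: hit
D: miss, evict V, frames (L T S H D)
H: hit
Page faults: 7.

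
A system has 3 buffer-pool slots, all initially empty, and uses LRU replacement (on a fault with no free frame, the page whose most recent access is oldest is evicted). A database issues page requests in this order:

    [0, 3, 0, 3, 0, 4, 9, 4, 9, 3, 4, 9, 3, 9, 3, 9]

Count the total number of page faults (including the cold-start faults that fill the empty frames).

5

0 → fault, frames (0)
3 → fault, frames (0 3)
0 → hit
3 → hit
0 → hit
4 → fault, frames (3 0 4)
9 → fault, evict 3, frames (0 4 9)
4 → hit
9 → hit
3 → fault, evict 0, frames (4 9 3)
4 → hit
9 → hit
3 → hit
9 → hit
3 → hit
9 → hit
Page faults: 5.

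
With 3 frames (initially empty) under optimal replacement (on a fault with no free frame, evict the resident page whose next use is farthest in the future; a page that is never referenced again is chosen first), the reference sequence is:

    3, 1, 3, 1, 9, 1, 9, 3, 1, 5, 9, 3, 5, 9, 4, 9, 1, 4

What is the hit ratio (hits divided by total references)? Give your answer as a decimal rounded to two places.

3: fault, frames [3]
1: fault, frames [3, 1]
3: hit
1: hit
9: fault, frames [3, 1, 9]
1: hit
9: hit
3: hit
1: hit
5: fault, evict 1, frames [3, 9, 5]
9: hit
3: hit
5: hit
9: hit
4: fault, evict 5, frames [3, 9, 4]
9: hit
1: fault, evict 9, frames [3, 4, 1]
4: hit
Hits: 12 of 18 references → 12/18 = 0.6667.

0.67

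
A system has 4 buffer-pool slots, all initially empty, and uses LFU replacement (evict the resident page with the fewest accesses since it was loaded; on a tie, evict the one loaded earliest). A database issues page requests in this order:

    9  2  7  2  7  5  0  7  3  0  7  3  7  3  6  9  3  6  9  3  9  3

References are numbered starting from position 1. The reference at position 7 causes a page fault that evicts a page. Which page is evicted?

9

pos 1: 9 -> fault, frames (9)
pos 2: 2 -> fault, frames (9 2)
pos 3: 7 -> fault, frames (9 2 7)
pos 4: 2 -> hit
pos 5: 7 -> hit
pos 6: 5 -> fault, frames (9 2 7 5)
pos 7: 0 -> fault, evict 9, frames (2 7 5 0)
At position 7, page 9 is evicted.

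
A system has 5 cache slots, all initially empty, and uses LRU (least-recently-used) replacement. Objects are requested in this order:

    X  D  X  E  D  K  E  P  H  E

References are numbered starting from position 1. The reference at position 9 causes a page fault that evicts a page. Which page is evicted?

pos 1: X → miss, frames [X]
pos 2: D → miss, frames [X, D]
pos 3: X → hit
pos 4: E → miss, frames [D, X, E]
pos 5: D → hit
pos 6: K → miss, frames [X, E, D, K]
pos 7: E → hit
pos 8: P → miss, frames [X, D, K, E, P]
pos 9: H → miss, evict X, frames [D, K, E, P, H]
At position 9, page X is evicted.

X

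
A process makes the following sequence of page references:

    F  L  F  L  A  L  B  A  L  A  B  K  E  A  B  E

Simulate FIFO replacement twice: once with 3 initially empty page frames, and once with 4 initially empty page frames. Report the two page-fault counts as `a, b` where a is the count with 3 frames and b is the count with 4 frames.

3 frames: F F . . F . F . . . . F F F F . → 8 faults.
4 frames: F F . . F . F . . . . F F . . . → 6 faults.
6 < 8: adding a frame reduced faults, as is typical.

8, 6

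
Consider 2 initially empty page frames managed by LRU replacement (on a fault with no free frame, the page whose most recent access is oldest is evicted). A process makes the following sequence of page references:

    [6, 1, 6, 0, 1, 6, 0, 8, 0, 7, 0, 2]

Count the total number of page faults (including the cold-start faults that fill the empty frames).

6: fault, frames [6]
1: fault, frames [6, 1]
6: hit
0: fault, evict 1, frames [6, 0]
1: fault, evict 6, frames [0, 1]
6: fault, evict 0, frames [1, 6]
0: fault, evict 1, frames [6, 0]
8: fault, evict 6, frames [0, 8]
0: hit
7: fault, evict 8, frames [0, 7]
0: hit
2: fault, evict 7, frames [0, 2]
Page faults: 9.

9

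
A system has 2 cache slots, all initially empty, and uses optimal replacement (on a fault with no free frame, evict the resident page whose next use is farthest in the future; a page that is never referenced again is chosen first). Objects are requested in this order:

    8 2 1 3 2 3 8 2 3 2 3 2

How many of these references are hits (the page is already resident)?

8: miss, frames {8}
2: miss, frames {8,2}
1: miss, evict 8, frames {2,1}
3: miss, evict 1, frames {2,3}
2: hit
3: hit
8: miss, evict 3, frames {2,8}
2: hit
3: miss, evict 8, frames {2,3}
2: hit
3: hit
2: hit
Hits: 6.

6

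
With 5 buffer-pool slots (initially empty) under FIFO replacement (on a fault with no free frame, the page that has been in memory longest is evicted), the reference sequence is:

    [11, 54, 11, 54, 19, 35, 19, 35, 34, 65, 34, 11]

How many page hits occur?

11 → fault, frames {11}
54 → fault, frames {11,54}
11 → hit
54 → hit
19 → fault, frames {11,54,19}
35 → fault, frames {11,54,19,35}
19 → hit
35 → hit
34 → fault, frames {11,54,19,35,34}
65 → fault, evict 11, frames {54,19,35,34,65}
34 → hit
11 → fault, evict 54, frames {19,35,34,65,11}
Hits: 5.

5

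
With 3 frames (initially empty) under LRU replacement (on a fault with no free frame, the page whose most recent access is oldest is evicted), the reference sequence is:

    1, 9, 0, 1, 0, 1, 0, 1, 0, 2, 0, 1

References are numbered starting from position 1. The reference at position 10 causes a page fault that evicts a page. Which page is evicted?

9

pos 1: 1: miss, frames {1}
pos 2: 9: miss, frames {1,9}
pos 3: 0: miss, frames {1,9,0}
pos 4: 1: hit
pos 5: 0: hit
pos 6: 1: hit
pos 7: 0: hit
pos 8: 1: hit
pos 9: 0: hit
pos 10: 2: miss, evict 9, frames {1,0,2}
At position 10, page 9 is evicted.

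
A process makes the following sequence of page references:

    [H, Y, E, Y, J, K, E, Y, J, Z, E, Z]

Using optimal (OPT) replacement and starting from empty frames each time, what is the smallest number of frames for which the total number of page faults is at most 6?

f=1: 12 faults
f=2: 8 faults
f=3: 7 faults
f=4: 6 faults
f=5: 6 faults
f=6: 6 faults
Smallest f with faults ≤ 6 is 4.

4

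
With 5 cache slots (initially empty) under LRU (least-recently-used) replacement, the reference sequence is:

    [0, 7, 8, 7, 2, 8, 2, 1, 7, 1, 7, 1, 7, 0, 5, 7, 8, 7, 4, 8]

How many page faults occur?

0: fault, frames (0)
7: fault, frames (0 7)
8: fault, frames (0 7 8)
7: hit
2: fault, frames (0 8 7 2)
8: hit
2: hit
1: fault, frames (0 7 8 2 1)
7: hit
1: hit
7: hit
1: hit
7: hit
0: hit
5: fault, evict 8, frames (2 1 7 0 5)
7: hit
8: fault, evict 2, frames (1 0 5 7 8)
7: hit
4: fault, evict 1, frames (0 5 8 7 4)
8: hit
Page faults: 8.

8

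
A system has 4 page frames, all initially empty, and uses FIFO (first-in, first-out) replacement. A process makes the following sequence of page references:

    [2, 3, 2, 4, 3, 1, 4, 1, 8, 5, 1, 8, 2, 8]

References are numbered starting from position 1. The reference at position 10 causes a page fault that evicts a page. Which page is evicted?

3

pos 1: 2 -> fault, frames [2]
pos 2: 3 -> fault, frames [2, 3]
pos 3: 2 -> hit
pos 4: 4 -> fault, frames [2, 3, 4]
pos 5: 3 -> hit
pos 6: 1 -> fault, frames [2, 3, 4, 1]
pos 7: 4 -> hit
pos 8: 1 -> hit
pos 9: 8 -> fault, evict 2, frames [3, 4, 1, 8]
pos 10: 5 -> fault, evict 3, frames [4, 1, 8, 5]
At position 10, page 3 is evicted.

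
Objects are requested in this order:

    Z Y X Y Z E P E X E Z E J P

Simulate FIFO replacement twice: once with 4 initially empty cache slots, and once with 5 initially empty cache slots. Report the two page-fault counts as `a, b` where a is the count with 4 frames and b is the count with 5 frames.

4 frames: F F F . . F F . . . F . F . → 7 faults.
5 frames: F F F . . F F . . . . . F . → 6 faults.
6 < 7: adding a frame reduced faults, as is typical.

7, 6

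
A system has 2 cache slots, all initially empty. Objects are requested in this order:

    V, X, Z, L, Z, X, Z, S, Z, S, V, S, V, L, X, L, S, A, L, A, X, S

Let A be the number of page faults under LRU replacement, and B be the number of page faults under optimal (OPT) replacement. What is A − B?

1

Under LRU: F F F F . F . F . . F . . F F . F F F . F F → 14 faults.
Under OPT: F F F F . F . F . . F . . F F . F F . . F F → 13 faults.
A − B = 14 − 13 = 1.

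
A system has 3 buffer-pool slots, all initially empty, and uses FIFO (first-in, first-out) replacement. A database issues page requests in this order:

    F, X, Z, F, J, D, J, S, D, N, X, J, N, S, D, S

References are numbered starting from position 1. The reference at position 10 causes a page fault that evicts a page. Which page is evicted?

J

pos 1: F -> fault, frames (F)
pos 2: X -> fault, frames (F X)
pos 3: Z -> fault, frames (F X Z)
pos 4: F -> hit
pos 5: J -> fault, evict F, frames (X Z J)
pos 6: D -> fault, evict X, frames (Z J D)
pos 7: J -> hit
pos 8: S -> fault, evict Z, frames (J D S)
pos 9: D -> hit
pos 10: N -> fault, evict J, frames (D S N)
At position 10, page J is evicted.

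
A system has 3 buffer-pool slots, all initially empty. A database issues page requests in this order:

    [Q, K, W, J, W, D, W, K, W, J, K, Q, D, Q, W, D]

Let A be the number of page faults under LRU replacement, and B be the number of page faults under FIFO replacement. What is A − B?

Under LRU: F F F F . F . F . F . F F . F . → 10 faults.
Under FIFO: F F F F . F . F F F . F F . F . → 11 faults.
A − B = 10 − 11 = -1.

-1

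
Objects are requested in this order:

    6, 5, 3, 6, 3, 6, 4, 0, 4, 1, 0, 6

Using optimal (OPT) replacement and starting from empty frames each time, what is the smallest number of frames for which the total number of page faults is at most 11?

f=1: 12 faults
f=2: 7 faults
f=3: 6 faults
f=4: 6 faults
f=5: 6 faults
f=6: 6 faults
Smallest f with faults ≤ 11 is 2.

2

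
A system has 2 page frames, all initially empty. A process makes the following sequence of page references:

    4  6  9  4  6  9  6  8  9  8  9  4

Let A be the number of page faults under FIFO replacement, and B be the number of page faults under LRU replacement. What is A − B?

-1

Under FIFO: F F F F F F . F . . . F → 8 faults.
Under LRU: F F F F F F . F F . . F → 9 faults.
A − B = 8 − 9 = -1.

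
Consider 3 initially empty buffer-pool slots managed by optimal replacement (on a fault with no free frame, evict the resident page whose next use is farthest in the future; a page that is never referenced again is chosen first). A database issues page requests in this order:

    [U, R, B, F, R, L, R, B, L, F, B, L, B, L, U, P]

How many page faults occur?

U: miss, frames (U)
R: miss, frames (U R)
B: miss, frames (U R B)
F: miss, evict U, frames (R B F)
R: hit
L: miss, evict F, frames (R B L)
R: hit
B: hit
L: hit
F: miss, evict R, frames (B L F)
B: hit
L: hit
B: hit
L: hit
U: miss, evict F, frames (B L U)
P: miss, evict U, frames (B L P)
Page faults: 8.

8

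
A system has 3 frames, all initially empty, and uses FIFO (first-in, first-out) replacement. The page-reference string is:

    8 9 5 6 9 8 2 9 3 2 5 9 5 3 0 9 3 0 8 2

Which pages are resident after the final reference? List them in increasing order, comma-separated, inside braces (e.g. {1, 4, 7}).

8 → miss, frames (8)
9 → miss, frames (8 9)
5 → miss, frames (8 9 5)
6 → miss, evict 8, frames (9 5 6)
9 → hit
8 → miss, evict 9, frames (5 6 8)
2 → miss, evict 5, frames (6 8 2)
9 → miss, evict 6, frames (8 2 9)
3 → miss, evict 8, frames (2 9 3)
2 → hit
5 → miss, evict 2, frames (9 3 5)
9 → hit
5 → hit
3 → hit
0 → miss, evict 9, frames (3 5 0)
9 → miss, evict 3, frames (5 0 9)
3 → miss, evict 5, frames (0 9 3)
0 → hit
8 → miss, evict 0, frames (9 3 8)
2 → miss, evict 9, frames (3 8 2)

{2, 3, 8}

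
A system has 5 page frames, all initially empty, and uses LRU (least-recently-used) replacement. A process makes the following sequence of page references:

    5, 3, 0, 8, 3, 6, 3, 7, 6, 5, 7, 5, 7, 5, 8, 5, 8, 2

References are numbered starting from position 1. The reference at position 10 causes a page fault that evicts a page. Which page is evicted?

0

pos 1: 5 -> fault, frames (5)
pos 2: 3 -> fault, frames (5 3)
pos 3: 0 -> fault, frames (5 3 0)
pos 4: 8 -> fault, frames (5 3 0 8)
pos 5: 3 -> hit
pos 6: 6 -> fault, frames (5 0 8 3 6)
pos 7: 3 -> hit
pos 8: 7 -> fault, evict 5, frames (0 8 6 3 7)
pos 9: 6 -> hit
pos 10: 5 -> fault, evict 0, frames (8 3 7 6 5)
At position 10, page 0 is evicted.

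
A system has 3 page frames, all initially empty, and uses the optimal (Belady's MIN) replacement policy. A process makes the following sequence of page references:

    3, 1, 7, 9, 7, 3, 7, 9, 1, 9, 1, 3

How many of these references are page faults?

3: fault, frames {3}
1: fault, frames {3,1}
7: fault, frames {3,1,7}
9: fault, evict 1, frames {3,7,9}
7: hit
3: hit
7: hit
9: hit
1: fault, evict 7, frames {3,9,1}
9: hit
1: hit
3: hit
Page faults: 5.

5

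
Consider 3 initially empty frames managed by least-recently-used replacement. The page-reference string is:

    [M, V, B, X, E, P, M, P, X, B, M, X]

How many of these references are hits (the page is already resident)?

2

M: miss, frames {M}
V: miss, frames {M,V}
B: miss, frames {M,V,B}
X: miss, evict M, frames {V,B,X}
E: miss, evict V, frames {B,X,E}
P: miss, evict B, frames {X,E,P}
M: miss, evict X, frames {E,P,M}
P: hit
X: miss, evict E, frames {M,P,X}
B: miss, evict M, frames {P,X,B}
M: miss, evict P, frames {X,B,M}
X: hit
Hits: 2.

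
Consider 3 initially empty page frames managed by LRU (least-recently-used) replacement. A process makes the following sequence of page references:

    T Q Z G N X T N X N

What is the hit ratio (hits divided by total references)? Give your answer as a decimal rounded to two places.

T: miss, frames [T]
Q: miss, frames [T, Q]
Z: miss, frames [T, Q, Z]
G: miss, evict T, frames [Q, Z, G]
N: miss, evict Q, frames [Z, G, N]
X: miss, evict Z, frames [G, N, X]
T: miss, evict G, frames [N, X, T]
N: hit
X: hit
N: hit
Hits: 3 of 10 references → 3/10 = 0.3000.

0.30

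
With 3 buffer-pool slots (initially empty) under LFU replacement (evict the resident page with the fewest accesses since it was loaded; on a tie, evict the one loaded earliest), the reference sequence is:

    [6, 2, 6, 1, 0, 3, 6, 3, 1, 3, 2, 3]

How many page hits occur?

6 → fault, frames [6]
2 → fault, frames [6, 2]
6 → hit
1 → fault, frames [6, 2, 1]
0 → fault, evict 2, frames [6, 1, 0]
3 → fault, evict 1, frames [6, 0, 3]
6 → hit
3 → hit
1 → fault, evict 0, frames [6, 3, 1]
3 → hit
2 → fault, evict 1, frames [6, 3, 2]
3 → hit
Hits: 5.

5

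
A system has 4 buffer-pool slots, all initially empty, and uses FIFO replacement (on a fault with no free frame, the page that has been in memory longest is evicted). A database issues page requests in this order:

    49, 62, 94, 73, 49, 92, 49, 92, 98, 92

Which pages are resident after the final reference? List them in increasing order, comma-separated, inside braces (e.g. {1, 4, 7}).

{49, 73, 92, 98}

49 → miss, frames [49]
62 → miss, frames [49, 62]
94 → miss, frames [49, 62, 94]
73 → miss, frames [49, 62, 94, 73]
49 → hit
92 → miss, evict 49, frames [62, 94, 73, 92]
49 → miss, evict 62, frames [94, 73, 92, 49]
92 → hit
98 → miss, evict 94, frames [73, 92, 49, 98]
92 → hit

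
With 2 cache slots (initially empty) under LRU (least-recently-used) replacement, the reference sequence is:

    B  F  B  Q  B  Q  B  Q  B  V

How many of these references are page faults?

B → fault, frames [B]
F → fault, frames [B, F]
B → hit
Q → fault, evict F, frames [B, Q]
B → hit
Q → hit
B → hit
Q → hit
B → hit
V → fault, evict Q, frames [B, V]
Page faults: 4.

4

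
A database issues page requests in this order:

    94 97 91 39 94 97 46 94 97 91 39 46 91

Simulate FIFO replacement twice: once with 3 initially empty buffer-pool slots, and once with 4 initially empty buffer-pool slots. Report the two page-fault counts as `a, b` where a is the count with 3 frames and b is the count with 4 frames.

9, 10

3 frames: F F F F F F F . . F F . . → 9 faults.
4 frames: F F F F . . F F F F F F . → 10 faults.
10 > 9: adding a frame increased faults — Belady's anomaly.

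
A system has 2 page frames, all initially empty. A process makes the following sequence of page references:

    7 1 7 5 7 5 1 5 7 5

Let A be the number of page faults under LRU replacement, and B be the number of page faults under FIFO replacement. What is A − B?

Under LRU: F F . F . . F . F . → 5 faults.
Under FIFO: F F . F F . F F F . → 7 faults.
A − B = 5 − 7 = -2.

-2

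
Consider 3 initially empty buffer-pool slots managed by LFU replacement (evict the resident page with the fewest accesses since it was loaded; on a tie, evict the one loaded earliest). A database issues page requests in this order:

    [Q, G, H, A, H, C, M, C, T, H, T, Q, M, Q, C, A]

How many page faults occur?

12

Q -> fault, frames (Q)
G -> fault, frames (Q G)
H -> fault, frames (Q G H)
A -> fault, evict Q, frames (G H A)
H -> hit
C -> fault, evict G, frames (H A C)
M -> fault, evict A, frames (H C M)
C -> hit
T -> fault, evict M, frames (H C T)
H -> hit
T -> hit
Q -> fault, evict C, frames (H T Q)
M -> fault, evict Q, frames (H T M)
Q -> fault, evict M, frames (H T Q)
C -> fault, evict Q, frames (H T C)
A -> fault, evict C, frames (H T A)
Page faults: 12.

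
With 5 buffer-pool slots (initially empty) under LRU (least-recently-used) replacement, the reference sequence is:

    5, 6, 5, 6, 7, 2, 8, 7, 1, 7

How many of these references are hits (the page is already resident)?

4

5: fault, frames {5}
6: fault, frames {5,6}
5: hit
6: hit
7: fault, frames {5,6,7}
2: fault, frames {5,6,7,2}
8: fault, frames {5,6,7,2,8}
7: hit
1: fault, evict 5, frames {6,2,8,7,1}
7: hit
Hits: 4.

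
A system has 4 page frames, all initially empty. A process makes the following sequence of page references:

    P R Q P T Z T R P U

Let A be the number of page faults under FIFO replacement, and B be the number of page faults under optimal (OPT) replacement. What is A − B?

1

Under FIFO: F F F . F F . . F F → 7 faults.
Under OPT: F F F . F F . . . F → 6 faults.
A − B = 7 − 6 = 1.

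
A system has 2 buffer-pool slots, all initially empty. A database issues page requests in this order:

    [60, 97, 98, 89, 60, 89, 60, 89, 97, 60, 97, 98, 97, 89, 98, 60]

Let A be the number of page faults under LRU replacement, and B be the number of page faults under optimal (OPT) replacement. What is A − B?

3

Under LRU: F F F F F . . . F F . F . F F F → 11 faults.
Under OPT: F F F F . . . . F . . F . F . F → 8 faults.
A − B = 11 − 8 = 3.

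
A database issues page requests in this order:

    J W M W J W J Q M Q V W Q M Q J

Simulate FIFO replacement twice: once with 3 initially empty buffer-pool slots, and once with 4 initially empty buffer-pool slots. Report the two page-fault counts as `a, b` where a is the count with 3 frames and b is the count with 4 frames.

3 frames: F F F . . . . F . . F F . F F F → 9 faults.
4 frames: F F F . . . . F . . F . . . . F → 6 faults.
6 < 9: adding a frame reduced faults, as is typical.

9, 6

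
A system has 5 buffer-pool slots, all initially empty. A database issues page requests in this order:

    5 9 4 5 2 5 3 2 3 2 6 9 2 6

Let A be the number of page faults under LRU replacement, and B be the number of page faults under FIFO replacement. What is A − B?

Under LRU: F F F . F . F . . . F F . . → 7 faults.
Under FIFO: F F F . F . F . . . F . . . → 6 faults.
A − B = 7 − 6 = 1.

1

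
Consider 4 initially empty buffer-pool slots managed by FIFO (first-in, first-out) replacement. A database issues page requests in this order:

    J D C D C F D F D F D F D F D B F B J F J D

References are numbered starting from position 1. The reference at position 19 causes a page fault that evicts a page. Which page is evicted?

D

pos 1: J: miss, frames (J)
pos 2: D: miss, frames (J D)
pos 3: C: miss, frames (J D C)
pos 4: D: hit
pos 5: C: hit
pos 6: F: miss, frames (J D C F)
pos 7: D: hit
pos 8: F: hit
pos 9: D: hit
pos 10: F: hit
pos 11: D: hit
pos 12: F: hit
pos 13: D: hit
pos 14: F: hit
pos 15: D: hit
pos 16: B: miss, evict J, frames (D C F B)
pos 17: F: hit
pos 18: B: hit
pos 19: J: miss, evict D, frames (C F B J)
At position 19, page D is evicted.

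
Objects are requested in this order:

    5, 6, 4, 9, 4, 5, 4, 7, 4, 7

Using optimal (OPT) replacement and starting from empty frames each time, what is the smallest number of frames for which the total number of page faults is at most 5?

f=1: 10 faults
f=2: 6 faults
f=3: 5 faults
f=4: 5 faults
f=5: 5 faults
Smallest f with faults ≤ 5 is 3.

3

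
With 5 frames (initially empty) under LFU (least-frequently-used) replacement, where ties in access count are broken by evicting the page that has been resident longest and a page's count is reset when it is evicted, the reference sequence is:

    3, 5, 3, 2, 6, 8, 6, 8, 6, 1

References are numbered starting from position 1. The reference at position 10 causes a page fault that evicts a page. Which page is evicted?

pos 1: 3 → miss, frames {3}
pos 2: 5 → miss, frames {3,5}
pos 3: 3 → hit
pos 4: 2 → miss, frames {3,5,2}
pos 5: 6 → miss, frames {3,5,2,6}
pos 6: 8 → miss, frames {3,5,2,6,8}
pos 7: 6 → hit
pos 8: 8 → hit
pos 9: 6 → hit
pos 10: 1 → miss, evict 5, frames {3,2,6,8,1}
At position 10, page 5 is evicted.

5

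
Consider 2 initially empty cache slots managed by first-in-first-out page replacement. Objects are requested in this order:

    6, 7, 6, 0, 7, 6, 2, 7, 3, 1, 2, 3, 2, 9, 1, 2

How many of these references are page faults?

6 -> fault, frames {6}
7 -> fault, frames {6,7}
6 -> hit
0 -> fault, evict 6, frames {7,0}
7 -> hit
6 -> fault, evict 7, frames {0,6}
2 -> fault, evict 0, frames {6,2}
7 -> fault, evict 6, frames {2,7}
3 -> fault, evict 2, frames {7,3}
1 -> fault, evict 7, frames {3,1}
2 -> fault, evict 3, frames {1,2}
3 -> fault, evict 1, frames {2,3}
2 -> hit
9 -> fault, evict 2, frames {3,9}
1 -> fault, evict 3, frames {9,1}
2 -> fault, evict 9, frames {1,2}
Page faults: 13.

13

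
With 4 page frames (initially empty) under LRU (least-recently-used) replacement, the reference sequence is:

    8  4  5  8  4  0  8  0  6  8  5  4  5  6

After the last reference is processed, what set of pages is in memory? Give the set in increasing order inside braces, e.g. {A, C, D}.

{4, 5, 6, 8}

8 → fault, frames {8}
4 → fault, frames {8,4}
5 → fault, frames {8,4,5}
8 → hit
4 → hit
0 → fault, frames {5,8,4,0}
8 → hit
0 → hit
6 → fault, evict 5, frames {4,8,0,6}
8 → hit
5 → fault, evict 4, frames {0,6,8,5}
4 → fault, evict 0, frames {6,8,5,4}
5 → hit
6 → hit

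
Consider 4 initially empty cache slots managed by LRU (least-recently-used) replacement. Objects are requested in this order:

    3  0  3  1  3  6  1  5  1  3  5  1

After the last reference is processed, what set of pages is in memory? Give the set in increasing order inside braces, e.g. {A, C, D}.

3 → miss, frames [3]
0 → miss, frames [3, 0]
3 → hit
1 → miss, frames [0, 3, 1]
3 → hit
6 → miss, frames [0, 1, 3, 6]
1 → hit
5 → miss, evict 0, frames [3, 6, 1, 5]
1 → hit
3 → hit
5 → hit
1 → hit

{1, 3, 5, 6}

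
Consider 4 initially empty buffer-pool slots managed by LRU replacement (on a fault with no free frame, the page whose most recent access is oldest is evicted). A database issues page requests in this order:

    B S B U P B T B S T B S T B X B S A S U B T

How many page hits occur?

B → fault, frames (B)
S → fault, frames (B S)
B → hit
U → fault, frames (S B U)
P → fault, frames (S B U P)
B → hit
T → fault, evict S, frames (U P B T)
B → hit
S → fault, evict U, frames (P T B S)
T → hit
B → hit
S → hit
T → hit
B → hit
X → fault, evict P, frames (S T B X)
B → hit
S → hit
A → fault, evict T, frames (X B S A)
S → hit
U → fault, evict X, frames (B A S U)
B → hit
T → fault, evict A, frames (S U B T)
Hits: 12.

12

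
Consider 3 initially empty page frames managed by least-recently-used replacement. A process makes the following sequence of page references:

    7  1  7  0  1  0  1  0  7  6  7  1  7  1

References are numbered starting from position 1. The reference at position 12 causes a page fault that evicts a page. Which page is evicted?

0

pos 1: 7 -> miss, frames (7)
pos 2: 1 -> miss, frames (7 1)
pos 3: 7 -> hit
pos 4: 0 -> miss, frames (1 7 0)
pos 5: 1 -> hit
pos 6: 0 -> hit
pos 7: 1 -> hit
pos 8: 0 -> hit
pos 9: 7 -> hit
pos 10: 6 -> miss, evict 1, frames (0 7 6)
pos 11: 7 -> hit
pos 12: 1 -> miss, evict 0, frames (6 7 1)
At position 12, page 0 is evicted.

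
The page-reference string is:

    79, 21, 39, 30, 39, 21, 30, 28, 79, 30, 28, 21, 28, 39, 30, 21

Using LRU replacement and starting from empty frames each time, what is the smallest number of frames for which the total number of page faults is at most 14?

2

f=1: 16 faults
f=2: 14 faults
f=3: 10 faults
f=4: 7 faults
f=5: 5 faults
Smallest f with faults ≤ 14 is 2.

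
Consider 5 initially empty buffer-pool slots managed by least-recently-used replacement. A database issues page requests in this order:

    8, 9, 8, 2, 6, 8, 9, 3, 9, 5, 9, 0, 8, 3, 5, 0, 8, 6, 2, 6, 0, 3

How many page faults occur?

10

8: miss, frames (8)
9: miss, frames (8 9)
8: hit
2: miss, frames (9 8 2)
6: miss, frames (9 8 2 6)
8: hit
9: hit
3: miss, frames (2 6 8 9 3)
9: hit
5: miss, evict 2, frames (6 8 3 9 5)
9: hit
0: miss, evict 6, frames (8 3 5 9 0)
8: hit
3: hit
5: hit
0: hit
8: hit
6: miss, evict 9, frames (3 5 0 8 6)
2: miss, evict 3, frames (5 0 8 6 2)
6: hit
0: hit
3: miss, evict 5, frames (8 2 6 0 3)
Page faults: 10.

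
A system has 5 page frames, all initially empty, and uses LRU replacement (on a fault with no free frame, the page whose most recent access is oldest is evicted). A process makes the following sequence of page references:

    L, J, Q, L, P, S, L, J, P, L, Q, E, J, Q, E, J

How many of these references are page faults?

L: fault, frames [L]
J: fault, frames [L, J]
Q: fault, frames [L, J, Q]
L: hit
P: fault, frames [J, Q, L, P]
S: fault, frames [J, Q, L, P, S]
L: hit
J: hit
P: hit
L: hit
Q: hit
E: fault, evict S, frames [J, P, L, Q, E]
J: hit
Q: hit
E: hit
J: hit
Page faults: 6.

6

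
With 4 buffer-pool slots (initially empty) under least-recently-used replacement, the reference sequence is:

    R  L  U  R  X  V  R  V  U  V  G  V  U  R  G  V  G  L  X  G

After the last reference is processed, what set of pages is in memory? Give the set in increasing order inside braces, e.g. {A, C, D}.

{G, L, V, X}

R -> miss, frames {R}
L -> miss, frames {R,L}
U -> miss, frames {R,L,U}
R -> hit
X -> miss, frames {L,U,R,X}
V -> miss, evict L, frames {U,R,X,V}
R -> hit
V -> hit
U -> hit
V -> hit
G -> miss, evict X, frames {R,U,V,G}
V -> hit
U -> hit
R -> hit
G -> hit
V -> hit
G -> hit
L -> miss, evict U, frames {R,V,G,L}
X -> miss, evict R, frames {V,G,L,X}
G -> hit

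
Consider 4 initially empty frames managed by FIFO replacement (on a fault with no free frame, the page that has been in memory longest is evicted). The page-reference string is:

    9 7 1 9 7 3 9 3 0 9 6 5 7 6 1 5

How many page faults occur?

9: fault, frames {9}
7: fault, frames {9,7}
1: fault, frames {9,7,1}
9: hit
7: hit
3: fault, frames {9,7,1,3}
9: hit
3: hit
0: fault, evict 9, frames {7,1,3,0}
9: fault, evict 7, frames {1,3,0,9}
6: fault, evict 1, frames {3,0,9,6}
5: fault, evict 3, frames {0,9,6,5}
7: fault, evict 0, frames {9,6,5,7}
6: hit
1: fault, evict 9, frames {6,5,7,1}
5: hit
Page faults: 10.

10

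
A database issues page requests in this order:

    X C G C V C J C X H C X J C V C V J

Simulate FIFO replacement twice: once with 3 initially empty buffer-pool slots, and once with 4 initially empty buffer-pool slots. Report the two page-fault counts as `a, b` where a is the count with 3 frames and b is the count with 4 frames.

11, 10

3 frames: F F F . F . F F F F . . F F F . . . → 11 faults.
4 frames: F F F . F . F . F F F . . . F . . F → 10 faults.
10 < 11: adding a frame reduced faults, as is typical.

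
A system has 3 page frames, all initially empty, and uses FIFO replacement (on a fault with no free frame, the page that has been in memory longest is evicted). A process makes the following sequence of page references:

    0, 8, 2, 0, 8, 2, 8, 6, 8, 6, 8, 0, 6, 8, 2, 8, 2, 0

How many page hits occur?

0 -> miss, frames {0}
8 -> miss, frames {0,8}
2 -> miss, frames {0,8,2}
0 -> hit
8 -> hit
2 -> hit
8 -> hit
6 -> miss, evict 0, frames {8,2,6}
8 -> hit
6 -> hit
8 -> hit
0 -> miss, evict 8, frames {2,6,0}
6 -> hit
8 -> miss, evict 2, frames {6,0,8}
2 -> miss, evict 6, frames {0,8,2}
8 -> hit
2 -> hit
0 -> hit
Hits: 11.

11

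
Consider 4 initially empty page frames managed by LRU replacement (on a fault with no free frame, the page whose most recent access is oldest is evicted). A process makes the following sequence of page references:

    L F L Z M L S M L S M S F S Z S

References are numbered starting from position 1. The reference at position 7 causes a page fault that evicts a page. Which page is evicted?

pos 1: L → miss, frames {L}
pos 2: F → miss, frames {L,F}
pos 3: L → hit
pos 4: Z → miss, frames {F,L,Z}
pos 5: M → miss, frames {F,L,Z,M}
pos 6: L → hit
pos 7: S → miss, evict F, frames {Z,M,L,S}
At position 7, page F is evicted.

F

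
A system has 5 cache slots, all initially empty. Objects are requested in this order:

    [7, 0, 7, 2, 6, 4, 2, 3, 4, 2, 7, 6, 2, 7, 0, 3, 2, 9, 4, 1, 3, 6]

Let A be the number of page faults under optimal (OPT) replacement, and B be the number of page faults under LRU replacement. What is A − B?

Under OPT: F F . F F F . F . . . . . . F . . F . F . . → 9 faults.
Under LRU: F F . F F F . F . . . . . . F F . F F F . F → 12 faults.
A − B = 9 − 12 = -3.

-3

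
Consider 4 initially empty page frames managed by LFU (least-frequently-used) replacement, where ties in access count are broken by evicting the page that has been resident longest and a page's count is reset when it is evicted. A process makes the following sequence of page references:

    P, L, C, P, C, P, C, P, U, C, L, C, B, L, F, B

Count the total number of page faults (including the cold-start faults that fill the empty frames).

7

P: fault, frames (P)
L: fault, frames (P L)
C: fault, frames (P L C)
P: hit
C: hit
P: hit
C: hit
P: hit
U: fault, frames (P L C U)
C: hit
L: hit
C: hit
B: fault, evict U, frames (P L C B)
L: hit
F: fault, evict B, frames (P L C F)
B: fault, evict F, frames (P L C B)
Page faults: 7.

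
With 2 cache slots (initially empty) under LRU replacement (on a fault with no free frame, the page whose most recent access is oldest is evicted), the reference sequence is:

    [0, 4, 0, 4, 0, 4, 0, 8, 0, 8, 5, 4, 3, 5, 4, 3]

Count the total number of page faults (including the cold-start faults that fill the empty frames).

0: miss, frames [0]
4: miss, frames [0, 4]
0: hit
4: hit
0: hit
4: hit
0: hit
8: miss, evict 4, frames [0, 8]
0: hit
8: hit
5: miss, evict 0, frames [8, 5]
4: miss, evict 8, frames [5, 4]
3: miss, evict 5, frames [4, 3]
5: miss, evict 4, frames [3, 5]
4: miss, evict 3, frames [5, 4]
3: miss, evict 5, frames [4, 3]
Page faults: 9.

9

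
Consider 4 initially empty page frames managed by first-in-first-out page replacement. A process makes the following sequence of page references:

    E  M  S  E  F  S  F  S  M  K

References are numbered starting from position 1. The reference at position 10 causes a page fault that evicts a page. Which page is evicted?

pos 1: E → miss, frames (E)
pos 2: M → miss, frames (E M)
pos 3: S → miss, frames (E M S)
pos 4: E → hit
pos 5: F → miss, frames (E M S F)
pos 6: S → hit
pos 7: F → hit
pos 8: S → hit
pos 9: M → hit
pos 10: K → miss, evict E, frames (M S F K)
At position 10, page E is evicted.

E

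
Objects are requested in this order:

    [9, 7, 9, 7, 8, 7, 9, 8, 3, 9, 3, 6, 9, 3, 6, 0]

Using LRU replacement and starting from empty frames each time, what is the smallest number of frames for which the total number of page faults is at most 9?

f=1: 16 faults
f=2: 12 faults
f=3: 6 faults
f=4: 6 faults
f=5: 6 faults
f=6: 6 faults
Smallest f with faults ≤ 9 is 3.

3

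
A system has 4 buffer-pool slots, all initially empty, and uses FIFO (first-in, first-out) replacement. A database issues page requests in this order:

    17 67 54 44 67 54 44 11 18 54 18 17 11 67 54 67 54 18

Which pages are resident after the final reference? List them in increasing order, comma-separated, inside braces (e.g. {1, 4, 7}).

17 → fault, frames (17)
67 → fault, frames (17 67)
54 → fault, frames (17 67 54)
44 → fault, frames (17 67 54 44)
67 → hit
54 → hit
44 → hit
11 → fault, evict 17, frames (67 54 44 11)
18 → fault, evict 67, frames (54 44 11 18)
54 → hit
18 → hit
17 → fault, evict 54, frames (44 11 18 17)
11 → hit
67 → fault, evict 44, frames (11 18 17 67)
54 → fault, evict 11, frames (18 17 67 54)
67 → hit
54 → hit
18 → hit

{17, 18, 54, 67}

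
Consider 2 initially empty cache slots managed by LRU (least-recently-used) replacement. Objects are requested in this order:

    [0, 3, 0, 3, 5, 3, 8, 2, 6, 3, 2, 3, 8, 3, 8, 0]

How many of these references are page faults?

10

0 → fault, frames (0)
3 → fault, frames (0 3)
0 → hit
3 → hit
5 → fault, evict 0, frames (3 5)
3 → hit
8 → fault, evict 5, frames (3 8)
2 → fault, evict 3, frames (8 2)
6 → fault, evict 8, frames (2 6)
3 → fault, evict 2, frames (6 3)
2 → fault, evict 6, frames (3 2)
3 → hit
8 → fault, evict 2, frames (3 8)
3 → hit
8 → hit
0 → fault, evict 3, frames (8 0)
Page faults: 10.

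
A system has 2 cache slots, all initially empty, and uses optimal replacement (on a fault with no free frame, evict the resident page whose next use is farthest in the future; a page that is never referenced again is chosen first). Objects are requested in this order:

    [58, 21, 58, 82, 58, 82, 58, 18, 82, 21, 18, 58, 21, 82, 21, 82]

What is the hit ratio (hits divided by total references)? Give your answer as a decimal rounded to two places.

0.56

58: miss, frames [58]
21: miss, frames [58, 21]
58: hit
82: miss, evict 21, frames [58, 82]
58: hit
82: hit
58: hit
18: miss, evict 58, frames [82, 18]
82: hit
21: miss, evict 82, frames [18, 21]
18: hit
58: miss, evict 18, frames [21, 58]
21: hit
82: miss, evict 58, frames [21, 82]
21: hit
82: hit
Hits: 9 of 16 references → 9/16 = 0.5625.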